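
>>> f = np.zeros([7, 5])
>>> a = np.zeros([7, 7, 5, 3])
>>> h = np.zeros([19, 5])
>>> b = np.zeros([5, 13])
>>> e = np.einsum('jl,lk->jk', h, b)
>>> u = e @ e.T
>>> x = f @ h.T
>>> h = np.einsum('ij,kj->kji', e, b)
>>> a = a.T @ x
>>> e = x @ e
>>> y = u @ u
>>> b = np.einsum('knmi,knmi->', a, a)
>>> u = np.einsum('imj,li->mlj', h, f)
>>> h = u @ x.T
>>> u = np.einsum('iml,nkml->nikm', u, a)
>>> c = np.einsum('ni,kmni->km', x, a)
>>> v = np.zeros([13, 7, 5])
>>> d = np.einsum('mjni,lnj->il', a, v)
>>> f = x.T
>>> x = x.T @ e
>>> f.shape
(19, 7)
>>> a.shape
(3, 5, 7, 19)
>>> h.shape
(13, 7, 7)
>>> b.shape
()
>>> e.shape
(7, 13)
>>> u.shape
(3, 13, 5, 7)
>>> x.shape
(19, 13)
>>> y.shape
(19, 19)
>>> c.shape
(3, 5)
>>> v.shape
(13, 7, 5)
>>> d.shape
(19, 13)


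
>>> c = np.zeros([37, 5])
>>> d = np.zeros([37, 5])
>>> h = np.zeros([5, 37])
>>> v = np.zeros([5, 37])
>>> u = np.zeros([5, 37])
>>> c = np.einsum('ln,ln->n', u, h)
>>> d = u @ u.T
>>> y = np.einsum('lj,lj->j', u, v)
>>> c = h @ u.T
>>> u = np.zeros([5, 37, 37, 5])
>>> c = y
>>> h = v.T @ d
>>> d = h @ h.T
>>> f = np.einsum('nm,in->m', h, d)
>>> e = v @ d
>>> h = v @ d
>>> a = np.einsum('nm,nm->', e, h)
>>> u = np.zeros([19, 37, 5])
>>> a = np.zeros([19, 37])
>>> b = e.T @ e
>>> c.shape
(37,)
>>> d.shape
(37, 37)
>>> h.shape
(5, 37)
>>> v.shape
(5, 37)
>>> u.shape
(19, 37, 5)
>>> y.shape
(37,)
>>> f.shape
(5,)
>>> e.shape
(5, 37)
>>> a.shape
(19, 37)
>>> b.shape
(37, 37)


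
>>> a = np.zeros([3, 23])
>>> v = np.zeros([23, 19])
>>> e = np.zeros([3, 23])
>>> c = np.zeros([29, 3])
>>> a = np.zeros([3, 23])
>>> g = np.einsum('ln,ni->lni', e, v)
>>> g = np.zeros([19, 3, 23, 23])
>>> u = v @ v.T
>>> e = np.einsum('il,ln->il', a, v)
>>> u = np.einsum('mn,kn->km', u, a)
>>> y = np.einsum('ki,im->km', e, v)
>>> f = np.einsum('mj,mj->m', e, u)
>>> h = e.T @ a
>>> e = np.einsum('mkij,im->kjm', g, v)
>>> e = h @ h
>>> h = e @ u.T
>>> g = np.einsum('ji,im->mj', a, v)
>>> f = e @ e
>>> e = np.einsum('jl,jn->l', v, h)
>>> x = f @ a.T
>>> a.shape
(3, 23)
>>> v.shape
(23, 19)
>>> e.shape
(19,)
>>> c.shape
(29, 3)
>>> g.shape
(19, 3)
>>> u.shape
(3, 23)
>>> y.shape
(3, 19)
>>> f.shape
(23, 23)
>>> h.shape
(23, 3)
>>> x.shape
(23, 3)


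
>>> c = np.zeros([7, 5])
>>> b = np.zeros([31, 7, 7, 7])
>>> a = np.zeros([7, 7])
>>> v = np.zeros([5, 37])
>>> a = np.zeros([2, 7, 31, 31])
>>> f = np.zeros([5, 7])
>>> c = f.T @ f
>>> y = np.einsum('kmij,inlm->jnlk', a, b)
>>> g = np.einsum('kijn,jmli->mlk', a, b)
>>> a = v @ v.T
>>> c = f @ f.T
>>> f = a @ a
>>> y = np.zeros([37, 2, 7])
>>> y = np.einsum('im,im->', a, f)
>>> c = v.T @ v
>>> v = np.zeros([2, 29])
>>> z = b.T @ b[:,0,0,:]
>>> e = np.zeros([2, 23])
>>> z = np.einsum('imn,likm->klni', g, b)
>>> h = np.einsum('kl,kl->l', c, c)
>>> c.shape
(37, 37)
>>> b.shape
(31, 7, 7, 7)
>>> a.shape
(5, 5)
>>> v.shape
(2, 29)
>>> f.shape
(5, 5)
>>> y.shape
()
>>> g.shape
(7, 7, 2)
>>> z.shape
(7, 31, 2, 7)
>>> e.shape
(2, 23)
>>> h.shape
(37,)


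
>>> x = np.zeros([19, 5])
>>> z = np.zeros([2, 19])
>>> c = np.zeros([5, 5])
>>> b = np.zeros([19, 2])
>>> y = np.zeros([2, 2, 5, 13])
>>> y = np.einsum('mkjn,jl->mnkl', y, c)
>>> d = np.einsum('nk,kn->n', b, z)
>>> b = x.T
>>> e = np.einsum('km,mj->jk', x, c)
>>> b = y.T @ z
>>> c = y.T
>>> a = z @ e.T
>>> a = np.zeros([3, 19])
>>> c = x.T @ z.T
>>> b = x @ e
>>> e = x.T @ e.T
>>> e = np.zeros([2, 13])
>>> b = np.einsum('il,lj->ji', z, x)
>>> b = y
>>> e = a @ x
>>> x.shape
(19, 5)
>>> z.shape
(2, 19)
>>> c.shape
(5, 2)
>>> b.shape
(2, 13, 2, 5)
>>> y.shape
(2, 13, 2, 5)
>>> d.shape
(19,)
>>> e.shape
(3, 5)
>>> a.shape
(3, 19)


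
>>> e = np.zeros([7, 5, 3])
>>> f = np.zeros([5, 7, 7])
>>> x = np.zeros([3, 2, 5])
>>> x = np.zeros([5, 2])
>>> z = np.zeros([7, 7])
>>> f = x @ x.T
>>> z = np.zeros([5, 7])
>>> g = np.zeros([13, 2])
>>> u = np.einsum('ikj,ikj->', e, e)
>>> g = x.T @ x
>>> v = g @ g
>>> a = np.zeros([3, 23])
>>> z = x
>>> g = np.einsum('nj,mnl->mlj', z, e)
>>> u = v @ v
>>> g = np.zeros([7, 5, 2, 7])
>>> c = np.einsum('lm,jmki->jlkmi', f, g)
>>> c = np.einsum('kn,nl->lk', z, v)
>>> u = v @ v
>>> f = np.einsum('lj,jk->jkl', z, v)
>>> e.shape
(7, 5, 3)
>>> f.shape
(2, 2, 5)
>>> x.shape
(5, 2)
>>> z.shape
(5, 2)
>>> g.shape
(7, 5, 2, 7)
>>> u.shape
(2, 2)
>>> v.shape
(2, 2)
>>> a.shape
(3, 23)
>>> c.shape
(2, 5)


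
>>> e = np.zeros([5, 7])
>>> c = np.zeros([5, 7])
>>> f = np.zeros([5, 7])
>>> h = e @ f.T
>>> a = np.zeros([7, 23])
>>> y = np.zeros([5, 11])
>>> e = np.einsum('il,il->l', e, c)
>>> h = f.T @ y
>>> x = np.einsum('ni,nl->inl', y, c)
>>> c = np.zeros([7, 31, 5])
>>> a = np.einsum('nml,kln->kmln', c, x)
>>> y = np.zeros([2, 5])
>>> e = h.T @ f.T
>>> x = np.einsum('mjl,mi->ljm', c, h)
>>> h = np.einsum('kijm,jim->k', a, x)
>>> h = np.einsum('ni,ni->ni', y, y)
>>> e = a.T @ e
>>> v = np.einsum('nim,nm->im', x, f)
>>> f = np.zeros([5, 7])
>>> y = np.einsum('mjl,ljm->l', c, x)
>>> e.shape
(7, 5, 31, 5)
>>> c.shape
(7, 31, 5)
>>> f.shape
(5, 7)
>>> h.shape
(2, 5)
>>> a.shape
(11, 31, 5, 7)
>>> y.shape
(5,)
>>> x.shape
(5, 31, 7)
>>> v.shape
(31, 7)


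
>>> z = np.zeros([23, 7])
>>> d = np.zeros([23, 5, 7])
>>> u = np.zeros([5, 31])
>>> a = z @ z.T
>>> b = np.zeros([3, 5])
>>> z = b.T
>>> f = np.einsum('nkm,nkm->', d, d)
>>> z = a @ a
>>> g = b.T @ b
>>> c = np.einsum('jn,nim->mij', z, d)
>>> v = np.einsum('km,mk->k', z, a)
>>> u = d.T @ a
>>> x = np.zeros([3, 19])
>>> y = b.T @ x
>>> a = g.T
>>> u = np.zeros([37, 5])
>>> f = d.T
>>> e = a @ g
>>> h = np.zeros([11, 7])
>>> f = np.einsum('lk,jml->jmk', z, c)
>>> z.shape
(23, 23)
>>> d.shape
(23, 5, 7)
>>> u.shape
(37, 5)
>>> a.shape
(5, 5)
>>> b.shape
(3, 5)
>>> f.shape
(7, 5, 23)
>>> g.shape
(5, 5)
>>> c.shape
(7, 5, 23)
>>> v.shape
(23,)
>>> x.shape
(3, 19)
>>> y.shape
(5, 19)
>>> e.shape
(5, 5)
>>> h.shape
(11, 7)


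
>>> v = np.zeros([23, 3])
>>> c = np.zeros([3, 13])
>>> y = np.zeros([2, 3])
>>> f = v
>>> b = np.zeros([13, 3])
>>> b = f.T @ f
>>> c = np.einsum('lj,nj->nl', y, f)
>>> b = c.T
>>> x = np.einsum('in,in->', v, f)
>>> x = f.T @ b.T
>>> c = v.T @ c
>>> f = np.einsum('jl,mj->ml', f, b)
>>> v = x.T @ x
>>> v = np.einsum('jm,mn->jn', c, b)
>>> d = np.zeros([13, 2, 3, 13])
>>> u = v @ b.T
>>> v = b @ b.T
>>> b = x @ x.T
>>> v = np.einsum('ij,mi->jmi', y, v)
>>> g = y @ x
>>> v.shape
(3, 2, 2)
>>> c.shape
(3, 2)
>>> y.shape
(2, 3)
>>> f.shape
(2, 3)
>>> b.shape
(3, 3)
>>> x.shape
(3, 2)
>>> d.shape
(13, 2, 3, 13)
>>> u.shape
(3, 2)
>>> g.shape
(2, 2)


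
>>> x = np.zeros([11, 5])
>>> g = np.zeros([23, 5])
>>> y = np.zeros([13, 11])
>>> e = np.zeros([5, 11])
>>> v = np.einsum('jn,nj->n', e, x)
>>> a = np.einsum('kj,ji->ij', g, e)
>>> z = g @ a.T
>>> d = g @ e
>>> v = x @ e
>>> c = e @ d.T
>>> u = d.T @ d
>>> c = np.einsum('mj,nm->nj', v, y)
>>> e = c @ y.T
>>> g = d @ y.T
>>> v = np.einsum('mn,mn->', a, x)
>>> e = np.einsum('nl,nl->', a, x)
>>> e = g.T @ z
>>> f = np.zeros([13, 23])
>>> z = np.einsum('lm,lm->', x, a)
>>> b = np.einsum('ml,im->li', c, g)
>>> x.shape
(11, 5)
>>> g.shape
(23, 13)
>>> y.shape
(13, 11)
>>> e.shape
(13, 11)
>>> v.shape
()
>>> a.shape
(11, 5)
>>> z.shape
()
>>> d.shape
(23, 11)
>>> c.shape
(13, 11)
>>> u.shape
(11, 11)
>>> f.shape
(13, 23)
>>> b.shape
(11, 23)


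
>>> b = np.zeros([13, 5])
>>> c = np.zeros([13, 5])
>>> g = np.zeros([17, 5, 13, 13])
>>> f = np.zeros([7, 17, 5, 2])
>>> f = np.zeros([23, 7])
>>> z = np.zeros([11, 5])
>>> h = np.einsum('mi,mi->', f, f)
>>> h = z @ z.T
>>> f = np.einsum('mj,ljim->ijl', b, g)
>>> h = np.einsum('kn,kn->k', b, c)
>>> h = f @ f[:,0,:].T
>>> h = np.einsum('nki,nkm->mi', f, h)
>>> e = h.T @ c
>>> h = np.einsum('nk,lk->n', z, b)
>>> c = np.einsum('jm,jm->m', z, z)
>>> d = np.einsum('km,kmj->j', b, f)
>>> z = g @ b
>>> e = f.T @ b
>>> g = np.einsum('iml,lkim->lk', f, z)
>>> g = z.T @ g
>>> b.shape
(13, 5)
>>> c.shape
(5,)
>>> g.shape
(5, 13, 5, 5)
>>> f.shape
(13, 5, 17)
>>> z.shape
(17, 5, 13, 5)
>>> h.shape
(11,)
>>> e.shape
(17, 5, 5)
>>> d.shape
(17,)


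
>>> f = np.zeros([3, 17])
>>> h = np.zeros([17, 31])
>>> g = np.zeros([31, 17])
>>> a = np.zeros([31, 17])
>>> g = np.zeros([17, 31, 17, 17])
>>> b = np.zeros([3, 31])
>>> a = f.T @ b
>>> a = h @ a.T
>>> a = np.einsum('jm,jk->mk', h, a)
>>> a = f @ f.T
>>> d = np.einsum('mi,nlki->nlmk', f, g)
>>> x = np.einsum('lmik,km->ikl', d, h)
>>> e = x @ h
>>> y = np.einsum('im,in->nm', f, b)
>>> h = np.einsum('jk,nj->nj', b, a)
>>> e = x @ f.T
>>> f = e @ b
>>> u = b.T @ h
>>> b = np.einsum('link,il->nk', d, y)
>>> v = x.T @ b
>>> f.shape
(3, 17, 31)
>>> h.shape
(3, 3)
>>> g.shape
(17, 31, 17, 17)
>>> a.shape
(3, 3)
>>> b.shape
(3, 17)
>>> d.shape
(17, 31, 3, 17)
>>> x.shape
(3, 17, 17)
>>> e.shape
(3, 17, 3)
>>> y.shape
(31, 17)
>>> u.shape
(31, 3)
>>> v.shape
(17, 17, 17)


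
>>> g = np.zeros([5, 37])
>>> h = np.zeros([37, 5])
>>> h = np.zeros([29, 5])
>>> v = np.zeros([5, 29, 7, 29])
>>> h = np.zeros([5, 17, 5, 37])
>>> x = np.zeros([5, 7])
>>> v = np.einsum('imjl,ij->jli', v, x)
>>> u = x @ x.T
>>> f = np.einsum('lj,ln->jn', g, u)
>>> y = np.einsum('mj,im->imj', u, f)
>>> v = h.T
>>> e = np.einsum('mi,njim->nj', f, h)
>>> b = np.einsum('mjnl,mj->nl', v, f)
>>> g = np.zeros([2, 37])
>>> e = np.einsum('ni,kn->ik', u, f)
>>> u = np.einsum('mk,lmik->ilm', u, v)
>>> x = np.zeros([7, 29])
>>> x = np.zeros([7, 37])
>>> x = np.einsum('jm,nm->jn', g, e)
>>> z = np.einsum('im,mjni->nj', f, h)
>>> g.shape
(2, 37)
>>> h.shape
(5, 17, 5, 37)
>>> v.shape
(37, 5, 17, 5)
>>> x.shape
(2, 5)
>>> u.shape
(17, 37, 5)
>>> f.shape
(37, 5)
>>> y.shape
(37, 5, 5)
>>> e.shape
(5, 37)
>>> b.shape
(17, 5)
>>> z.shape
(5, 17)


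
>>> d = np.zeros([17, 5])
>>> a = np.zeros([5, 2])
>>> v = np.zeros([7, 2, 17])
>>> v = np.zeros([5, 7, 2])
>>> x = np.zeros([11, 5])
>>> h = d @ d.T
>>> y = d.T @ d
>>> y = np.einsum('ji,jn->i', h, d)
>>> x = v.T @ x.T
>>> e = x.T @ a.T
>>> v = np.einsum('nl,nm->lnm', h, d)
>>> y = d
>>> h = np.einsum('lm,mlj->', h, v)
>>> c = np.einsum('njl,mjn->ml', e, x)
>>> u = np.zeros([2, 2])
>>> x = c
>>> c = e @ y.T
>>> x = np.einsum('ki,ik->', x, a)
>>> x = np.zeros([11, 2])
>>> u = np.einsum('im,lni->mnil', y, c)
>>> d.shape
(17, 5)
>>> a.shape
(5, 2)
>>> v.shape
(17, 17, 5)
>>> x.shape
(11, 2)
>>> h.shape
()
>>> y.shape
(17, 5)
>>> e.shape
(11, 7, 5)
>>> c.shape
(11, 7, 17)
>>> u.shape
(5, 7, 17, 11)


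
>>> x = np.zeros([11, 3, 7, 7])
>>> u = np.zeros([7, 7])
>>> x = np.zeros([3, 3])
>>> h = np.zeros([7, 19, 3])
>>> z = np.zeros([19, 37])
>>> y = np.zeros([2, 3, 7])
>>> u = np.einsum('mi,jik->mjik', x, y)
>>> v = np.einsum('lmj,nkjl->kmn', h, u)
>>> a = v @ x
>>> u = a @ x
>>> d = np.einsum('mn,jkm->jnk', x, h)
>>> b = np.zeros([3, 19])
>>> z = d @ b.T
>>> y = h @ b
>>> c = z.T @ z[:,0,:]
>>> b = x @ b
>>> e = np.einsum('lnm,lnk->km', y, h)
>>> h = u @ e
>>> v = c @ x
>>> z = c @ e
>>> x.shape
(3, 3)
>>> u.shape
(2, 19, 3)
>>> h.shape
(2, 19, 19)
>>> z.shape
(3, 3, 19)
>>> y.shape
(7, 19, 19)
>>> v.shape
(3, 3, 3)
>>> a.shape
(2, 19, 3)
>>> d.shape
(7, 3, 19)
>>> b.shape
(3, 19)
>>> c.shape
(3, 3, 3)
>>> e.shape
(3, 19)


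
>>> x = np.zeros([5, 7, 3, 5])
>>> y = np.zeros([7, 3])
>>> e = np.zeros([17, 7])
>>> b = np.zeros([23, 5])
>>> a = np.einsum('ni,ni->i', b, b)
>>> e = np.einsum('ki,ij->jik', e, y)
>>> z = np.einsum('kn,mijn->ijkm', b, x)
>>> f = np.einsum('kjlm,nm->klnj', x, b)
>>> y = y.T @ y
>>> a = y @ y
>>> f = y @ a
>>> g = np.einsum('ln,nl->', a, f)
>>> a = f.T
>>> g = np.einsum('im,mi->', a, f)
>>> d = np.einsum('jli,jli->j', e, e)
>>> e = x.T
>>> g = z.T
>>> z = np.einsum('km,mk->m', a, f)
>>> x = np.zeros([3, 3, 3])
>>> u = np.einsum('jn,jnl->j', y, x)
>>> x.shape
(3, 3, 3)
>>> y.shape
(3, 3)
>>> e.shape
(5, 3, 7, 5)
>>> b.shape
(23, 5)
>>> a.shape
(3, 3)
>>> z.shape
(3,)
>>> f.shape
(3, 3)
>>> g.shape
(5, 23, 3, 7)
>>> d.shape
(3,)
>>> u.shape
(3,)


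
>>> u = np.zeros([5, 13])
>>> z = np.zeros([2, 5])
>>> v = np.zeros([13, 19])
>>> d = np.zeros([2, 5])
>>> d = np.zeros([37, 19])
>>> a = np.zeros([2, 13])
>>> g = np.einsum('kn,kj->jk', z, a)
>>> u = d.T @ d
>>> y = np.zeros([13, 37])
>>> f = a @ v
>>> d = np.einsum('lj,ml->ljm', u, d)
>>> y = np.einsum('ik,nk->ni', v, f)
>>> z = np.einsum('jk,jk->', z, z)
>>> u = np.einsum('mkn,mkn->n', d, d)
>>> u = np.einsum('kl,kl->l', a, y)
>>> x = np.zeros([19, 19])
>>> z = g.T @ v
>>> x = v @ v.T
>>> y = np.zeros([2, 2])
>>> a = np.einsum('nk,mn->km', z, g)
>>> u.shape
(13,)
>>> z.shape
(2, 19)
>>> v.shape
(13, 19)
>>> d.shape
(19, 19, 37)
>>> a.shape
(19, 13)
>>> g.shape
(13, 2)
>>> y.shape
(2, 2)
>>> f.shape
(2, 19)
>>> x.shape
(13, 13)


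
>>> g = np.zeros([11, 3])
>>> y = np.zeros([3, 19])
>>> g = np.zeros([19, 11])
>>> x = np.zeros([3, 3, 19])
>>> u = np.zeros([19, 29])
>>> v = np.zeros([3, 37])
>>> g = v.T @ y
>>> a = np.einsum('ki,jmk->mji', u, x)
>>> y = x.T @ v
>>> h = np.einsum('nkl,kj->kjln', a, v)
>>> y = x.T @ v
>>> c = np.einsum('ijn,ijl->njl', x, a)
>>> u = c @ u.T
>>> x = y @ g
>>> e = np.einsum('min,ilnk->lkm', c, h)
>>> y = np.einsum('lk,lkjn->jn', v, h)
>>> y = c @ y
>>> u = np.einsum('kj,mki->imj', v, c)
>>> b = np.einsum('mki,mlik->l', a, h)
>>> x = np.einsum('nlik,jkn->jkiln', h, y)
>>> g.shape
(37, 19)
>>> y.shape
(19, 3, 3)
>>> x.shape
(19, 3, 29, 37, 3)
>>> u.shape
(29, 19, 37)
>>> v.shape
(3, 37)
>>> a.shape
(3, 3, 29)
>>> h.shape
(3, 37, 29, 3)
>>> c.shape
(19, 3, 29)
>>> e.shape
(37, 3, 19)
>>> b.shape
(37,)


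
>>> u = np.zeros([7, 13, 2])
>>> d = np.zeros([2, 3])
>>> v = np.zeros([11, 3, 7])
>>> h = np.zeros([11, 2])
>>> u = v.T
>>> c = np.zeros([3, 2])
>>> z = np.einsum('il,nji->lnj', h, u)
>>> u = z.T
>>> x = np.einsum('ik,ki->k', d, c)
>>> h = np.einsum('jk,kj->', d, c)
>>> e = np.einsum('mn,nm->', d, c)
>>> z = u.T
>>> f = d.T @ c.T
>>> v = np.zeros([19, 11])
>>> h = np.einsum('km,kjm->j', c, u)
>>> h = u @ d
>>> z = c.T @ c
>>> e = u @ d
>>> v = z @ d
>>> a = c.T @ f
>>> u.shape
(3, 7, 2)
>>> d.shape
(2, 3)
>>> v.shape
(2, 3)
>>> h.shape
(3, 7, 3)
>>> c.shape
(3, 2)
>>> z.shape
(2, 2)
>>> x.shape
(3,)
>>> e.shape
(3, 7, 3)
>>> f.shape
(3, 3)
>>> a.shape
(2, 3)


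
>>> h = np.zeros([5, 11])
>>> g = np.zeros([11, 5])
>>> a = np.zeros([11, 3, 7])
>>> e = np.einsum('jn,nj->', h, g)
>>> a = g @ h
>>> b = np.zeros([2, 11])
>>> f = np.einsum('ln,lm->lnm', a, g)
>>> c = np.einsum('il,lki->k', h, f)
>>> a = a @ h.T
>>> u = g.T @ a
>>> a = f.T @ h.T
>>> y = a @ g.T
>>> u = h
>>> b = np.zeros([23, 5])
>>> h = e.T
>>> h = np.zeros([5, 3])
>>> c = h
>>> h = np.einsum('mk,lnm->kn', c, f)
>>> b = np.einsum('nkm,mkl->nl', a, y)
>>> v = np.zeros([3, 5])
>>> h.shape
(3, 11)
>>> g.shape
(11, 5)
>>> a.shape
(5, 11, 5)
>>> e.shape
()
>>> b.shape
(5, 11)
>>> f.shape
(11, 11, 5)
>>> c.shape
(5, 3)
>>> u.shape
(5, 11)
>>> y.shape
(5, 11, 11)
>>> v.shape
(3, 5)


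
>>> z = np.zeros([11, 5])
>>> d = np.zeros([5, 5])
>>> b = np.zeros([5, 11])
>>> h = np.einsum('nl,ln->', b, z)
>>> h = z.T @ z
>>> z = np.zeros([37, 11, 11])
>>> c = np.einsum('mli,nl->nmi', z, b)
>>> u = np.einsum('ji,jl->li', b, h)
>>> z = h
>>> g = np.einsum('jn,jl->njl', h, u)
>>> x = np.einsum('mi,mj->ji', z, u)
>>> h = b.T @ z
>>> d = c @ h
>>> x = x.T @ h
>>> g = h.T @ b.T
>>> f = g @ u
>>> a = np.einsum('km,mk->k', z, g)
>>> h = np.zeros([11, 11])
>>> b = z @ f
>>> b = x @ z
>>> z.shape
(5, 5)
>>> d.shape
(5, 37, 5)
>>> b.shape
(5, 5)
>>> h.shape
(11, 11)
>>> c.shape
(5, 37, 11)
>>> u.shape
(5, 11)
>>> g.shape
(5, 5)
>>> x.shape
(5, 5)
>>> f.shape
(5, 11)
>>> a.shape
(5,)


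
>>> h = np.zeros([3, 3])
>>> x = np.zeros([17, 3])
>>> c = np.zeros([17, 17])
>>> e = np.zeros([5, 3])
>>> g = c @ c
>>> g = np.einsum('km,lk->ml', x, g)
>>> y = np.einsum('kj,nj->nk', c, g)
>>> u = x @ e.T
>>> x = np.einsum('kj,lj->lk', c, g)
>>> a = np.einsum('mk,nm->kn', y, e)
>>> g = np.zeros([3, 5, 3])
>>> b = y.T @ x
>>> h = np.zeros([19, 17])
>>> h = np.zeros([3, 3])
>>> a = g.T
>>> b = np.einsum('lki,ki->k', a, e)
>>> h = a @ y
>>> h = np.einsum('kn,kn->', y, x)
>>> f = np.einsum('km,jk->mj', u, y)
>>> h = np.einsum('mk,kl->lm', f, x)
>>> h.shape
(17, 5)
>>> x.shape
(3, 17)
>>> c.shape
(17, 17)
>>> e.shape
(5, 3)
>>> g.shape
(3, 5, 3)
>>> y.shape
(3, 17)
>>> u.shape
(17, 5)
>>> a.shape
(3, 5, 3)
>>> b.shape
(5,)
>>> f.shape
(5, 3)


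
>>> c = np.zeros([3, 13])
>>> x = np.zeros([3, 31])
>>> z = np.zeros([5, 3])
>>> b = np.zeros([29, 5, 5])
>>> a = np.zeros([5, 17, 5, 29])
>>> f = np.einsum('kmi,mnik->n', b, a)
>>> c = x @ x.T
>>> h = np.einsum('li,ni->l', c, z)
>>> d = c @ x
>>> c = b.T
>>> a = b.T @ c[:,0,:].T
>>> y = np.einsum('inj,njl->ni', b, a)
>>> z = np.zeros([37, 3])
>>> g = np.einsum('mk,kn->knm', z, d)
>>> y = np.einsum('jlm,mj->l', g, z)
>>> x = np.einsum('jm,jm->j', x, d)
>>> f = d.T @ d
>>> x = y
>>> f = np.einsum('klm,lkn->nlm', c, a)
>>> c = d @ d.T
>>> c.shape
(3, 3)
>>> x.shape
(31,)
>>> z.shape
(37, 3)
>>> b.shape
(29, 5, 5)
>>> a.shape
(5, 5, 5)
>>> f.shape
(5, 5, 29)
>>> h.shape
(3,)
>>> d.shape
(3, 31)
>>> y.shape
(31,)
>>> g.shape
(3, 31, 37)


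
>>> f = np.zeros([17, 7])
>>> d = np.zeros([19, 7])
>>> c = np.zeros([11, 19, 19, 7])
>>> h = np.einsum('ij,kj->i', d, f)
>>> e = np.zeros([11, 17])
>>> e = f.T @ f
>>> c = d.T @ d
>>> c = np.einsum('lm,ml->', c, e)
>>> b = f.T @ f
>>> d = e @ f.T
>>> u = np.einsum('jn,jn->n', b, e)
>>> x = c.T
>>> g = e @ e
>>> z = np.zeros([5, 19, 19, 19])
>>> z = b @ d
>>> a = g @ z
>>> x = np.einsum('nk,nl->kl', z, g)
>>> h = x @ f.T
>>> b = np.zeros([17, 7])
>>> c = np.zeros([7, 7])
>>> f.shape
(17, 7)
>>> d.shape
(7, 17)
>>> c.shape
(7, 7)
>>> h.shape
(17, 17)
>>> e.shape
(7, 7)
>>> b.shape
(17, 7)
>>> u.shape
(7,)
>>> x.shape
(17, 7)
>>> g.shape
(7, 7)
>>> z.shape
(7, 17)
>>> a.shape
(7, 17)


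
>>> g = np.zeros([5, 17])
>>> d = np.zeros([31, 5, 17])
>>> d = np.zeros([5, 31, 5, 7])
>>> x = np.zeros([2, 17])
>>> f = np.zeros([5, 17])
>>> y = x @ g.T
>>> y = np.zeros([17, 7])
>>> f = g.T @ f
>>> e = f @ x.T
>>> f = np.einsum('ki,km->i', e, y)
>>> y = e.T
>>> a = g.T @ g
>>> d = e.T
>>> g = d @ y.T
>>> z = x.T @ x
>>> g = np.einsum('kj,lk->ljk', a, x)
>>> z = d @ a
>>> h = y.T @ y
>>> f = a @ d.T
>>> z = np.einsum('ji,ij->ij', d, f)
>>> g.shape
(2, 17, 17)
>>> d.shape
(2, 17)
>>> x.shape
(2, 17)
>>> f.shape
(17, 2)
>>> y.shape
(2, 17)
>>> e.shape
(17, 2)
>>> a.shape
(17, 17)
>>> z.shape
(17, 2)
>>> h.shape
(17, 17)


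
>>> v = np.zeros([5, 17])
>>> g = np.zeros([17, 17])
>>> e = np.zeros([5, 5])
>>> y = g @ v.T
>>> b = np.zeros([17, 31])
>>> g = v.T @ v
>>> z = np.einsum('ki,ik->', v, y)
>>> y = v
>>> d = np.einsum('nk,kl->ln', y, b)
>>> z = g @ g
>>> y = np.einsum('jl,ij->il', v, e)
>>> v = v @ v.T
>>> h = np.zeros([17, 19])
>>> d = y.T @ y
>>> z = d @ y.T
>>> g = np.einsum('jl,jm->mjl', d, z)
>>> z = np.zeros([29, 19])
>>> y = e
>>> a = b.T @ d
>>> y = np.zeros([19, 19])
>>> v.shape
(5, 5)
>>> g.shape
(5, 17, 17)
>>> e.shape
(5, 5)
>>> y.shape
(19, 19)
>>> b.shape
(17, 31)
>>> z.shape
(29, 19)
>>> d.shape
(17, 17)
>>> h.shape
(17, 19)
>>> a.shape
(31, 17)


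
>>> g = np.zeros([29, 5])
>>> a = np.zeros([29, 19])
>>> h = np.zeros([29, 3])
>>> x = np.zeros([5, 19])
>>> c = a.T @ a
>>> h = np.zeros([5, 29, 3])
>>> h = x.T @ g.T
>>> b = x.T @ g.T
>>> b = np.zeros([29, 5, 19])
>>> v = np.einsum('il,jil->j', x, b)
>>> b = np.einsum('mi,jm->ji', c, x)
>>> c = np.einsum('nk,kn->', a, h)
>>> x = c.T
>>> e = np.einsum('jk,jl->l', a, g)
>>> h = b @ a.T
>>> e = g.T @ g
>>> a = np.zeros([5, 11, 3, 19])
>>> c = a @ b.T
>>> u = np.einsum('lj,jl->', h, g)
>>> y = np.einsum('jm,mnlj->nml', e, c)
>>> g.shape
(29, 5)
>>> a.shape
(5, 11, 3, 19)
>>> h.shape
(5, 29)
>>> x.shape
()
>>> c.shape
(5, 11, 3, 5)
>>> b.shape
(5, 19)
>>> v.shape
(29,)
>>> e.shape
(5, 5)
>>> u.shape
()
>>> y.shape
(11, 5, 3)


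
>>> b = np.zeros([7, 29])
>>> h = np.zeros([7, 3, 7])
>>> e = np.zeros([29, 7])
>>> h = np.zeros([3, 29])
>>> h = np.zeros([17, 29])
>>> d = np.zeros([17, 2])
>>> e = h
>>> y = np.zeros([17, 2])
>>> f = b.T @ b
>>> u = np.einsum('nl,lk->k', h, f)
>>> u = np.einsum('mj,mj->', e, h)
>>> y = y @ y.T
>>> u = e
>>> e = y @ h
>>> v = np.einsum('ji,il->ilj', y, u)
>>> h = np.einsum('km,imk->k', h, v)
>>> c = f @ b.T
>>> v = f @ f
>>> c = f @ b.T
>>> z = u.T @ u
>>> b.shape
(7, 29)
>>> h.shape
(17,)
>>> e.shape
(17, 29)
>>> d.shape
(17, 2)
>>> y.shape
(17, 17)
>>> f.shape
(29, 29)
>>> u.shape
(17, 29)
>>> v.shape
(29, 29)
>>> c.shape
(29, 7)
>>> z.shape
(29, 29)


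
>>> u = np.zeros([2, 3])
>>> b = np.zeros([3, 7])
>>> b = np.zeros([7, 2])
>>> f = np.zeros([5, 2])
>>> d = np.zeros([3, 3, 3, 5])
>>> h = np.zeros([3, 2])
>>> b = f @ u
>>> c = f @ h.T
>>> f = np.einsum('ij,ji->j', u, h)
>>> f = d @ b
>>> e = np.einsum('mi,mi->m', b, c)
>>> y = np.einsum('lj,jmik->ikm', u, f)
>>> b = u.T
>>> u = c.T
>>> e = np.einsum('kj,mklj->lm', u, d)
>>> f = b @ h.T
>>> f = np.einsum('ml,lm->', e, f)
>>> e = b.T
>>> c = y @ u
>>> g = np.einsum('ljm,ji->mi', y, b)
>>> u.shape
(3, 5)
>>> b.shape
(3, 2)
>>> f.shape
()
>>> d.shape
(3, 3, 3, 5)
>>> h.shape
(3, 2)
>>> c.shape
(3, 3, 5)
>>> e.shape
(2, 3)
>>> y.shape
(3, 3, 3)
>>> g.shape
(3, 2)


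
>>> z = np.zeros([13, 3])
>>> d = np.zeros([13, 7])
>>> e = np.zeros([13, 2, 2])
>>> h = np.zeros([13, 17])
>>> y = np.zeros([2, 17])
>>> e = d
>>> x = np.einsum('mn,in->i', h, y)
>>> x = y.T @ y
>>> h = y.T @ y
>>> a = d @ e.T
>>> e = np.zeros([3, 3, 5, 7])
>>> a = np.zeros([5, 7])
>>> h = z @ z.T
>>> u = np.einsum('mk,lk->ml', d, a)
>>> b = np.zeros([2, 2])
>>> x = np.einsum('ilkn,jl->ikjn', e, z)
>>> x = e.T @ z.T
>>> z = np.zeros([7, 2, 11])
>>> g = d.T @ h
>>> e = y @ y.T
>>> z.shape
(7, 2, 11)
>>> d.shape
(13, 7)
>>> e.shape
(2, 2)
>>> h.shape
(13, 13)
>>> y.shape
(2, 17)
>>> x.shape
(7, 5, 3, 13)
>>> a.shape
(5, 7)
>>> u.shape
(13, 5)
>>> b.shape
(2, 2)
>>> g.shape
(7, 13)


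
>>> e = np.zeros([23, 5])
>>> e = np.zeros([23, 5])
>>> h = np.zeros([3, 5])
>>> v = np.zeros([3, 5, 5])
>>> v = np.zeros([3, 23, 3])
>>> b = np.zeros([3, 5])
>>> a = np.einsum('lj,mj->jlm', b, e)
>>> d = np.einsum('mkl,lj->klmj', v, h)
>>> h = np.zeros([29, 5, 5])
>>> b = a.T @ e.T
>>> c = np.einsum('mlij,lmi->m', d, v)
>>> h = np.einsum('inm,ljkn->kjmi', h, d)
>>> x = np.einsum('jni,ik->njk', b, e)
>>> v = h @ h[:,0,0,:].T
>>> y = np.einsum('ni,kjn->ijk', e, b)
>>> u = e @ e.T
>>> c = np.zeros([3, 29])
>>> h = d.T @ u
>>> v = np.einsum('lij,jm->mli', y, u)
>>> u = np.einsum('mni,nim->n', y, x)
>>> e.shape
(23, 5)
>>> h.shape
(5, 3, 3, 23)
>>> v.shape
(23, 5, 3)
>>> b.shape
(23, 3, 23)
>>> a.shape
(5, 3, 23)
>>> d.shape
(23, 3, 3, 5)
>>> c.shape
(3, 29)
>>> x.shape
(3, 23, 5)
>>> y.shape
(5, 3, 23)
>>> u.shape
(3,)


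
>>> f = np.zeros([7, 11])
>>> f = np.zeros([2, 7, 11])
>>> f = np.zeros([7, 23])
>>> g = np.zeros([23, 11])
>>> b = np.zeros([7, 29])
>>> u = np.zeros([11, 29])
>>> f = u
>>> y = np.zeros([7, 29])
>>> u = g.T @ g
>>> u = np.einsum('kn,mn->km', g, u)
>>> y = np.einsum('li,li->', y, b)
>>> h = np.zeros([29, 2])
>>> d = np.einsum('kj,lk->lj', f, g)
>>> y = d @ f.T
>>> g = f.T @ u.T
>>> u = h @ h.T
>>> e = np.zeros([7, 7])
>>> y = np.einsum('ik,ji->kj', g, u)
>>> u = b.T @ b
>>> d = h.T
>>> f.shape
(11, 29)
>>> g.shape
(29, 23)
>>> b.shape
(7, 29)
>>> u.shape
(29, 29)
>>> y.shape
(23, 29)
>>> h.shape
(29, 2)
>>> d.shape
(2, 29)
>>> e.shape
(7, 7)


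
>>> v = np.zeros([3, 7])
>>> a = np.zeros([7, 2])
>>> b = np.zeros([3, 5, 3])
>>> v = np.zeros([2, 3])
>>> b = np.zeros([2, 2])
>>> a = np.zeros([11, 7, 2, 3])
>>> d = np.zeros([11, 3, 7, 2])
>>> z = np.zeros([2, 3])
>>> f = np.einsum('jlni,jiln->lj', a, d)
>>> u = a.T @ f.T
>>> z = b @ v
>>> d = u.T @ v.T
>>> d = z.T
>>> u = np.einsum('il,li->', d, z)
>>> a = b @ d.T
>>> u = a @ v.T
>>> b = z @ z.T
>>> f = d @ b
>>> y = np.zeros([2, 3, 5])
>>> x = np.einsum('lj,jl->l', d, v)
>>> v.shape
(2, 3)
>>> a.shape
(2, 3)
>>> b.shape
(2, 2)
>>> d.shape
(3, 2)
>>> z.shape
(2, 3)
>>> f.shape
(3, 2)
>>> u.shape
(2, 2)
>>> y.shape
(2, 3, 5)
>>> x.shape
(3,)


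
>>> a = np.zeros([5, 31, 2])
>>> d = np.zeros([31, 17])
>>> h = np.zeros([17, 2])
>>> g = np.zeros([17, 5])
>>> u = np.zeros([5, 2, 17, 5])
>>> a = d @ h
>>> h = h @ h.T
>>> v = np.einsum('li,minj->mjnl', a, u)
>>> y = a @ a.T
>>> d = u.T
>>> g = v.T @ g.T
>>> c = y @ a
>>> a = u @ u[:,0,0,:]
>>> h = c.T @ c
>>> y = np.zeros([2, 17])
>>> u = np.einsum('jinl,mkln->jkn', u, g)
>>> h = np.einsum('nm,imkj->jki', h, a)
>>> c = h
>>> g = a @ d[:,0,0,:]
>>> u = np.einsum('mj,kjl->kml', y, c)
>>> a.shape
(5, 2, 17, 5)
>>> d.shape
(5, 17, 2, 5)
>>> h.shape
(5, 17, 5)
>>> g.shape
(5, 2, 17, 5)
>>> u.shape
(5, 2, 5)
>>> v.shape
(5, 5, 17, 31)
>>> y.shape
(2, 17)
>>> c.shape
(5, 17, 5)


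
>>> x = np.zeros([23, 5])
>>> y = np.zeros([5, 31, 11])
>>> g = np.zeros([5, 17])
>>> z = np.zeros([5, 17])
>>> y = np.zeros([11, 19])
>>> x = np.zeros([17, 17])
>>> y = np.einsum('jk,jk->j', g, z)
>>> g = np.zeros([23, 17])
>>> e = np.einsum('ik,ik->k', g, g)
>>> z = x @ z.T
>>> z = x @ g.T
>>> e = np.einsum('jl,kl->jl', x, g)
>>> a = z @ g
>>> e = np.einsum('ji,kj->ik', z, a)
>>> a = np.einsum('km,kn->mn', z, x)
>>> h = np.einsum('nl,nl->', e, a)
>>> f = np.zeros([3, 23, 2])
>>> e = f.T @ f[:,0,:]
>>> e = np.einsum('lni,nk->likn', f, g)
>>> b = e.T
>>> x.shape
(17, 17)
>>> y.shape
(5,)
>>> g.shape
(23, 17)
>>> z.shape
(17, 23)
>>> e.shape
(3, 2, 17, 23)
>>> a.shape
(23, 17)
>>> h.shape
()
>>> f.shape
(3, 23, 2)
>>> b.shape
(23, 17, 2, 3)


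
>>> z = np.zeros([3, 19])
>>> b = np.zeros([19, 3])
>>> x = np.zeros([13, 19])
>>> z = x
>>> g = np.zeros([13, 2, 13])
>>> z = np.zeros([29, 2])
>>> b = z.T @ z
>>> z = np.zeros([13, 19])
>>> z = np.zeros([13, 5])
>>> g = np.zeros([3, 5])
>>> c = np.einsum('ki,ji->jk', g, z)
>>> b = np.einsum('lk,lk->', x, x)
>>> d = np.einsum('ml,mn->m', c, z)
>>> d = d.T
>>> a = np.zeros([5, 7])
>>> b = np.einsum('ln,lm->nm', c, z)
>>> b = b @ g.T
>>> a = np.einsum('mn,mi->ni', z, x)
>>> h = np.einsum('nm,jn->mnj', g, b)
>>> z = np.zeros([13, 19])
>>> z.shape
(13, 19)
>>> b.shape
(3, 3)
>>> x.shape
(13, 19)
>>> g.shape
(3, 5)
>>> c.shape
(13, 3)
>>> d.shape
(13,)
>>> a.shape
(5, 19)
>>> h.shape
(5, 3, 3)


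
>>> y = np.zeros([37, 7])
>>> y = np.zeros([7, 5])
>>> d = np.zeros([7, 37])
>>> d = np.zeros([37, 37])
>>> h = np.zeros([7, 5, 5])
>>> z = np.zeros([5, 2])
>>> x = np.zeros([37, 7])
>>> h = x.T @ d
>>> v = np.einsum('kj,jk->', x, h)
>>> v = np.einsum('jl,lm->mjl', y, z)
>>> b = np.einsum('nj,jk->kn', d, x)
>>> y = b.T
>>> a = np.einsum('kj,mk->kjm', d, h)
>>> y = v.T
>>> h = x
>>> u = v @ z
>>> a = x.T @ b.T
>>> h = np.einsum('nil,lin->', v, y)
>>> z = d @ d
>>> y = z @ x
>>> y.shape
(37, 7)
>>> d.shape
(37, 37)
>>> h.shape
()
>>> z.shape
(37, 37)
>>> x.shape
(37, 7)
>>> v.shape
(2, 7, 5)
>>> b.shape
(7, 37)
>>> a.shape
(7, 7)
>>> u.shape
(2, 7, 2)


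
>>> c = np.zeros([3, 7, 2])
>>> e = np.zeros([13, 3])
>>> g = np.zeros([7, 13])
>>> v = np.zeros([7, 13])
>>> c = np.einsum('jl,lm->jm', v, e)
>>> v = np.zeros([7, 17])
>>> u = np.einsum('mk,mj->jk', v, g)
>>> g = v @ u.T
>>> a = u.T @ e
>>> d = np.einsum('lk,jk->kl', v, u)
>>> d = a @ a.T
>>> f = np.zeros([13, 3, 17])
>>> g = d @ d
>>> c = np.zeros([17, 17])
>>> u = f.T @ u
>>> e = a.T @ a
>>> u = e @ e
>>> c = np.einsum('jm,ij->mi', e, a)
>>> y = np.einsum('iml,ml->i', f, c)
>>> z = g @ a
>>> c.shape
(3, 17)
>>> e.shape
(3, 3)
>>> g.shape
(17, 17)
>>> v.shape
(7, 17)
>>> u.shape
(3, 3)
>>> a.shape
(17, 3)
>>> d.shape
(17, 17)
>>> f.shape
(13, 3, 17)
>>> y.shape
(13,)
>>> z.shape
(17, 3)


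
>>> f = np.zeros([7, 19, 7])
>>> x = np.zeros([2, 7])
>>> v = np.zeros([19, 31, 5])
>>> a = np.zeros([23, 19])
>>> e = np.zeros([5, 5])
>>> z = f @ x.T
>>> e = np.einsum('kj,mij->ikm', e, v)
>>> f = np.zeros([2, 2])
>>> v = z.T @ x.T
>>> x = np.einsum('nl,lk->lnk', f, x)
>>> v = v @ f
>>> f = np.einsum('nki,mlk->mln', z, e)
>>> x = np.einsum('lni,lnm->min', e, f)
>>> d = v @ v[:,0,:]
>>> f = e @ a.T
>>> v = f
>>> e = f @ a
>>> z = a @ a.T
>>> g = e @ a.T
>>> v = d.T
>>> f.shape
(31, 5, 23)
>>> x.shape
(7, 19, 5)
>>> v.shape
(2, 19, 2)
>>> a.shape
(23, 19)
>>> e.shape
(31, 5, 19)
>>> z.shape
(23, 23)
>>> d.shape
(2, 19, 2)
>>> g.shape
(31, 5, 23)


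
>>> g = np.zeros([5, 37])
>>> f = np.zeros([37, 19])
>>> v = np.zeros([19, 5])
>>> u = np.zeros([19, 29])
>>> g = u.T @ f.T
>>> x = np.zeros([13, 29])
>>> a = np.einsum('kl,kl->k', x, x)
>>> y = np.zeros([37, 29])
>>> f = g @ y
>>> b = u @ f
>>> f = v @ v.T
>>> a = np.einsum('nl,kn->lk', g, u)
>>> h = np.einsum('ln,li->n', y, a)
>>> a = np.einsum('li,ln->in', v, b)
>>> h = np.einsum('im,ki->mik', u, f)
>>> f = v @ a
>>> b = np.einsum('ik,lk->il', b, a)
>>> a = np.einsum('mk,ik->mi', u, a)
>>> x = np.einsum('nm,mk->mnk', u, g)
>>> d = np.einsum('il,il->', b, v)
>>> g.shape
(29, 37)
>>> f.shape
(19, 29)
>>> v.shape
(19, 5)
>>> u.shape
(19, 29)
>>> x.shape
(29, 19, 37)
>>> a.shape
(19, 5)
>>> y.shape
(37, 29)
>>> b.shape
(19, 5)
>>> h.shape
(29, 19, 19)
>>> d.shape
()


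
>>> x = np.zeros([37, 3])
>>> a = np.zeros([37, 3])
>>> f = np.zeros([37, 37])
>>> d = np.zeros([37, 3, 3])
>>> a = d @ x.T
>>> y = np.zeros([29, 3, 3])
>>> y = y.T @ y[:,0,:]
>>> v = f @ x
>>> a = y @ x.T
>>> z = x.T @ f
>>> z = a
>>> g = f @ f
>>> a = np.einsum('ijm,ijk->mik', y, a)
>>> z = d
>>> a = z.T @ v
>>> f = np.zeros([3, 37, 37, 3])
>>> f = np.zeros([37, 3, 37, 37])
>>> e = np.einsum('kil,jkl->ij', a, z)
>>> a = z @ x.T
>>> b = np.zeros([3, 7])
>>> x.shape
(37, 3)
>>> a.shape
(37, 3, 37)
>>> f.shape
(37, 3, 37, 37)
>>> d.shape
(37, 3, 3)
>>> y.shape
(3, 3, 3)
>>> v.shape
(37, 3)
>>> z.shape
(37, 3, 3)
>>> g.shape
(37, 37)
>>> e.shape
(3, 37)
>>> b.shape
(3, 7)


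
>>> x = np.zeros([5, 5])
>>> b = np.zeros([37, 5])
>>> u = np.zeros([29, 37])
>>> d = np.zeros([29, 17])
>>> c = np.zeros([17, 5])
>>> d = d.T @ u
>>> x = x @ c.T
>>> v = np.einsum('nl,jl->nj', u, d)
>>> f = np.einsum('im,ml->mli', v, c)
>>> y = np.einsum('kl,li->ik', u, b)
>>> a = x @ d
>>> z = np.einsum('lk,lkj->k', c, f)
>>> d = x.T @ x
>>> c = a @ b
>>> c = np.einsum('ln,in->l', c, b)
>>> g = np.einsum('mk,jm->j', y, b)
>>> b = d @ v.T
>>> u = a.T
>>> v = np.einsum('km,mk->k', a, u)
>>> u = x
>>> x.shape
(5, 17)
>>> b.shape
(17, 29)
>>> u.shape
(5, 17)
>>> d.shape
(17, 17)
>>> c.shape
(5,)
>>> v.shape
(5,)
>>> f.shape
(17, 5, 29)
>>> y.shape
(5, 29)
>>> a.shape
(5, 37)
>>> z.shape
(5,)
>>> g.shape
(37,)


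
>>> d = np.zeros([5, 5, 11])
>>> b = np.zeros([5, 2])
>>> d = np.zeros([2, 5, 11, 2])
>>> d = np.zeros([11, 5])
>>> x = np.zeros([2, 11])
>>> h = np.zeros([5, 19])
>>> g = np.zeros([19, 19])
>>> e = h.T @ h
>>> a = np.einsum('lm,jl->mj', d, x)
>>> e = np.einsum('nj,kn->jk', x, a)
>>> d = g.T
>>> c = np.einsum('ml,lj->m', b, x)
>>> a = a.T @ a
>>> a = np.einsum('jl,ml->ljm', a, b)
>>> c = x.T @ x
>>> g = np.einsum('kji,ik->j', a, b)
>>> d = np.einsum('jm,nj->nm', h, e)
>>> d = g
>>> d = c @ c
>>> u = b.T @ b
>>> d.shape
(11, 11)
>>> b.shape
(5, 2)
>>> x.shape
(2, 11)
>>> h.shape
(5, 19)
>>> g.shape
(2,)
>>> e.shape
(11, 5)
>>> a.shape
(2, 2, 5)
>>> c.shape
(11, 11)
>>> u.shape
(2, 2)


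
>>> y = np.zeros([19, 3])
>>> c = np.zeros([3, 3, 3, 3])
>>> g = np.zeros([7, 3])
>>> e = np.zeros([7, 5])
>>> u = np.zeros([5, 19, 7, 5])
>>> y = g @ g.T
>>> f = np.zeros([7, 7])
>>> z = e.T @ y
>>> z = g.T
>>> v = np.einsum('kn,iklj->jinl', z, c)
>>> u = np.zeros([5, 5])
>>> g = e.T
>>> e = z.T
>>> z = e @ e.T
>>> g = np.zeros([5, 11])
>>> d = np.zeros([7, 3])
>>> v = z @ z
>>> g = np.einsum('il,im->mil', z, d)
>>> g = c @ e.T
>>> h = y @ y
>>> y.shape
(7, 7)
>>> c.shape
(3, 3, 3, 3)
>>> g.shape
(3, 3, 3, 7)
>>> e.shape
(7, 3)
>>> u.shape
(5, 5)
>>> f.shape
(7, 7)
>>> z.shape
(7, 7)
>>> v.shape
(7, 7)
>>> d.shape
(7, 3)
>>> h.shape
(7, 7)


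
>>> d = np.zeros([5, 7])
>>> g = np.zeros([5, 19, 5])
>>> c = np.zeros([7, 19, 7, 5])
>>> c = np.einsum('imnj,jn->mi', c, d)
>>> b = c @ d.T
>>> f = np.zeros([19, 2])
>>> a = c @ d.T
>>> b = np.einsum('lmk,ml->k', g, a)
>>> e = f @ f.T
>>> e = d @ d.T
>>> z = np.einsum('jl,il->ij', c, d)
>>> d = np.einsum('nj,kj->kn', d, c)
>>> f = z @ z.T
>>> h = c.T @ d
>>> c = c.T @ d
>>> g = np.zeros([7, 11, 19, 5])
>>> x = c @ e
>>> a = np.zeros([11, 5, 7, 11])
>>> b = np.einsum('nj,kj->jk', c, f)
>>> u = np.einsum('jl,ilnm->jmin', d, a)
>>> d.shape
(19, 5)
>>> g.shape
(7, 11, 19, 5)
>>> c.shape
(7, 5)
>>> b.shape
(5, 5)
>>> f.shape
(5, 5)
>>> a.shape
(11, 5, 7, 11)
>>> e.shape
(5, 5)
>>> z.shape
(5, 19)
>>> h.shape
(7, 5)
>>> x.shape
(7, 5)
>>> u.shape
(19, 11, 11, 7)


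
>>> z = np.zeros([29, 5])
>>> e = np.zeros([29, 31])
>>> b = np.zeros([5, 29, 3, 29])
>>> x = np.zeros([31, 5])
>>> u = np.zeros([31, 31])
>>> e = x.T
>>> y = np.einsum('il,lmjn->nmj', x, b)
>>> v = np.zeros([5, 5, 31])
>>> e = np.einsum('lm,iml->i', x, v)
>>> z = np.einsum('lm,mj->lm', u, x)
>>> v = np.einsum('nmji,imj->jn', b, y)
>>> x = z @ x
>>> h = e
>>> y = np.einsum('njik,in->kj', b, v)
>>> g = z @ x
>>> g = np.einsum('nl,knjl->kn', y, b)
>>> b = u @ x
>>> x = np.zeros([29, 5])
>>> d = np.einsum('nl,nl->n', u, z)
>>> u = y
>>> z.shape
(31, 31)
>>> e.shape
(5,)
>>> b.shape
(31, 5)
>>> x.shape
(29, 5)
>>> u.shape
(29, 29)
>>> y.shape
(29, 29)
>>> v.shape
(3, 5)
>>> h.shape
(5,)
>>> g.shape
(5, 29)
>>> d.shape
(31,)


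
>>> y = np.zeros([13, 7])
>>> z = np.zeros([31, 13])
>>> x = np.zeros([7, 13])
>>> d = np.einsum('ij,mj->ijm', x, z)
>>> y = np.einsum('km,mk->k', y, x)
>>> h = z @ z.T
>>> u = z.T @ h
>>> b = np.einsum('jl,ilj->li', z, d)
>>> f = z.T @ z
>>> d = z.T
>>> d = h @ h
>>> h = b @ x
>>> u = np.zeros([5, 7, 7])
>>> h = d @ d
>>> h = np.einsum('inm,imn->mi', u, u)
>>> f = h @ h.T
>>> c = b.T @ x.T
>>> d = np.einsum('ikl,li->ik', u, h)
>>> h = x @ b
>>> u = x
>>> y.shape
(13,)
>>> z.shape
(31, 13)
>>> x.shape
(7, 13)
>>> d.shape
(5, 7)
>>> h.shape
(7, 7)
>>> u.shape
(7, 13)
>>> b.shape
(13, 7)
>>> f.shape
(7, 7)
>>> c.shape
(7, 7)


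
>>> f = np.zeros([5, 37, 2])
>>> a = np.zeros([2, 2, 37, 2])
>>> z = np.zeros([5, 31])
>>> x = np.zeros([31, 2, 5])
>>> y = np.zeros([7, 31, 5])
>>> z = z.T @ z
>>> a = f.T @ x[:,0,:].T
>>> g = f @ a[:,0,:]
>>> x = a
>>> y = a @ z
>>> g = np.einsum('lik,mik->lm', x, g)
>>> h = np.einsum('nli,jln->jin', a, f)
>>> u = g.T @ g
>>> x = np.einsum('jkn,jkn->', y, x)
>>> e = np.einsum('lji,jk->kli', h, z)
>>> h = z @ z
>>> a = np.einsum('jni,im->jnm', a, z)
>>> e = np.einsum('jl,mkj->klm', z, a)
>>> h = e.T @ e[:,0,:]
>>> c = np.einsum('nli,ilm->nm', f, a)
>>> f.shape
(5, 37, 2)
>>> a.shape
(2, 37, 31)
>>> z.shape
(31, 31)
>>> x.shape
()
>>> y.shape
(2, 37, 31)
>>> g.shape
(2, 5)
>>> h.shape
(2, 31, 2)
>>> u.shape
(5, 5)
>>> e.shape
(37, 31, 2)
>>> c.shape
(5, 31)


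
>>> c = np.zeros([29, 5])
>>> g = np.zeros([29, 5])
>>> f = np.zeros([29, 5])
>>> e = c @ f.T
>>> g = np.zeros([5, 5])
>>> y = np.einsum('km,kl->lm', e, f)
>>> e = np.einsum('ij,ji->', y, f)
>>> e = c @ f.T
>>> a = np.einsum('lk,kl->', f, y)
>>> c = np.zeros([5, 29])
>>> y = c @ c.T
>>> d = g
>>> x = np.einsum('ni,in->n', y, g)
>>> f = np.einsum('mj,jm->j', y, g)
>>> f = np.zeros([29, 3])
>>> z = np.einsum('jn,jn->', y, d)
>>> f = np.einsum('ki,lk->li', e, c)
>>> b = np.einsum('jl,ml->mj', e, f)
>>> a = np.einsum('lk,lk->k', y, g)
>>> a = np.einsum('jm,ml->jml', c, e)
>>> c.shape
(5, 29)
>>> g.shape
(5, 5)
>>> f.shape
(5, 29)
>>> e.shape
(29, 29)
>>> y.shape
(5, 5)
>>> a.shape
(5, 29, 29)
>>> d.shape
(5, 5)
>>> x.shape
(5,)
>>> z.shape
()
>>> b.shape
(5, 29)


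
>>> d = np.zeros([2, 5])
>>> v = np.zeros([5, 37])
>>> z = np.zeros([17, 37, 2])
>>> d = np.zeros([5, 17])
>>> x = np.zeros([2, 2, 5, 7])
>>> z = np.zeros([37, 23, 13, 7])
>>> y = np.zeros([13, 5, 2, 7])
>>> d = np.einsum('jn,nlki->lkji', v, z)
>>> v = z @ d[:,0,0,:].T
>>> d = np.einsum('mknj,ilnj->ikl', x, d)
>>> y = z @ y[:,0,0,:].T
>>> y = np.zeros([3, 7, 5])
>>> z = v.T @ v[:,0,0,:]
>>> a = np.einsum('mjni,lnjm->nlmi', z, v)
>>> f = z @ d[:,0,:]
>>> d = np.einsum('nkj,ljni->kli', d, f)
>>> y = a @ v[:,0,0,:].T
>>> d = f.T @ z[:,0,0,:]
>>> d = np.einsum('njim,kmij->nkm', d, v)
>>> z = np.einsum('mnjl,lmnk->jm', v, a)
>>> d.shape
(13, 37, 23)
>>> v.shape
(37, 23, 13, 23)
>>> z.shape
(13, 37)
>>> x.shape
(2, 2, 5, 7)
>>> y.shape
(23, 37, 23, 37)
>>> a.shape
(23, 37, 23, 23)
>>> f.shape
(23, 13, 23, 13)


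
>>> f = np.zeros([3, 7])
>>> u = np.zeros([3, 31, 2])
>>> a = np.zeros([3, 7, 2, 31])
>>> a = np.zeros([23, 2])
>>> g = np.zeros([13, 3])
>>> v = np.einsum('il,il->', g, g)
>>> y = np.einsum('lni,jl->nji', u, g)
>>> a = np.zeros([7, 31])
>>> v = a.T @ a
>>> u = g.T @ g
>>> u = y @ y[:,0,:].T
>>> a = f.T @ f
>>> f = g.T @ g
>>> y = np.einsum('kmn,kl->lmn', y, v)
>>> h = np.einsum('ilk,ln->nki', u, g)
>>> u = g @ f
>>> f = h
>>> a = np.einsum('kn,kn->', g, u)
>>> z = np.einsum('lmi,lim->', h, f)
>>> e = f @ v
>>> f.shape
(3, 31, 31)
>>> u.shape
(13, 3)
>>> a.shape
()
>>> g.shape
(13, 3)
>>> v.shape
(31, 31)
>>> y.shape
(31, 13, 2)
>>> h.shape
(3, 31, 31)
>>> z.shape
()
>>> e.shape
(3, 31, 31)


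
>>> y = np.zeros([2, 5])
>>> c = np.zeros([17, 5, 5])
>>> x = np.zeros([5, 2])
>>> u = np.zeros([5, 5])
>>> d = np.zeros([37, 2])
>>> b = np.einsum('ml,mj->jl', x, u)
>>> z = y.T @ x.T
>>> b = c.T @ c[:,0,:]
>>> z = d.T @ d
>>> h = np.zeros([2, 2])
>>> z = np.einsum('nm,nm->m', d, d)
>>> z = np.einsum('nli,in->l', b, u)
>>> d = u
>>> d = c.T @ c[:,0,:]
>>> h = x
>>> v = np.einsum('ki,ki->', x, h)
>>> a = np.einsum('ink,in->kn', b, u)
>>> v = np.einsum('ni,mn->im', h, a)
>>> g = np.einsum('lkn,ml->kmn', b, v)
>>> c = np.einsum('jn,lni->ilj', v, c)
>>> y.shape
(2, 5)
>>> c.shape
(5, 17, 2)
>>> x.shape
(5, 2)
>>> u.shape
(5, 5)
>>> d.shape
(5, 5, 5)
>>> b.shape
(5, 5, 5)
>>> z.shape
(5,)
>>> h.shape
(5, 2)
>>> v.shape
(2, 5)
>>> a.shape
(5, 5)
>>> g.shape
(5, 2, 5)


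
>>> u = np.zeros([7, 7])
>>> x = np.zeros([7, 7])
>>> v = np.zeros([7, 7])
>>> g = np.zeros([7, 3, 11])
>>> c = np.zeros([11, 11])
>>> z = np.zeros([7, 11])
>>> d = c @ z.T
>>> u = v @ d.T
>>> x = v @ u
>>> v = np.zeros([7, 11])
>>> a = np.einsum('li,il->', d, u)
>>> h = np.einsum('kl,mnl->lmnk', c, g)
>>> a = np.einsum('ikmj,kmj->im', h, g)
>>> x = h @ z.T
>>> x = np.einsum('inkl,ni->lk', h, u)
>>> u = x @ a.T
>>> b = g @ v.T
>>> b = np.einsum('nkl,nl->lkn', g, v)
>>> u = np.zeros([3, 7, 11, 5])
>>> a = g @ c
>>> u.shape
(3, 7, 11, 5)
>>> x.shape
(11, 3)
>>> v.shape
(7, 11)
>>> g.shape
(7, 3, 11)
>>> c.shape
(11, 11)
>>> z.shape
(7, 11)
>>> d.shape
(11, 7)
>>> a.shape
(7, 3, 11)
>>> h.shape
(11, 7, 3, 11)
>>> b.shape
(11, 3, 7)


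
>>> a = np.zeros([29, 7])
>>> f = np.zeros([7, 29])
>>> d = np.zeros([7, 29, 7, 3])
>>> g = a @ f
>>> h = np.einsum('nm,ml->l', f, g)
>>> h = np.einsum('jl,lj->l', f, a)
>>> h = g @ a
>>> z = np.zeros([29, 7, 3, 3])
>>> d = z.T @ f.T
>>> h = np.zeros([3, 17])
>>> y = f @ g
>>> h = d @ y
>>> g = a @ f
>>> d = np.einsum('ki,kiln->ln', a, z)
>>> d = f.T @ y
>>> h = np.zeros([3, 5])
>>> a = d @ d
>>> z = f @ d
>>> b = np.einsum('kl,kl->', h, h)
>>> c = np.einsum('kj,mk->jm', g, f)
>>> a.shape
(29, 29)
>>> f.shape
(7, 29)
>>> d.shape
(29, 29)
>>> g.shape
(29, 29)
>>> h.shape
(3, 5)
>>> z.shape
(7, 29)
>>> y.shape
(7, 29)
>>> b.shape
()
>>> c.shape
(29, 7)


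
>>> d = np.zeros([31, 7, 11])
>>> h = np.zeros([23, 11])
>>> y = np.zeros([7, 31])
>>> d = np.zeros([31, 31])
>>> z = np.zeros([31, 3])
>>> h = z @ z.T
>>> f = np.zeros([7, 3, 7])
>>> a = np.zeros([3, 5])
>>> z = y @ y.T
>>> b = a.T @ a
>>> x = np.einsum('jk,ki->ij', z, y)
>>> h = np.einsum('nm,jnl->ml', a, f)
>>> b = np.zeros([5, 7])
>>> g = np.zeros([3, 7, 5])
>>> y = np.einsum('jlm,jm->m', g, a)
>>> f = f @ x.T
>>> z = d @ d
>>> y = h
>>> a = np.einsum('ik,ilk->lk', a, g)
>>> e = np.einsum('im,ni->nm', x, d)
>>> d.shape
(31, 31)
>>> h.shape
(5, 7)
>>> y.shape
(5, 7)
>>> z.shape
(31, 31)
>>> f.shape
(7, 3, 31)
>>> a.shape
(7, 5)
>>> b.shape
(5, 7)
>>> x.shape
(31, 7)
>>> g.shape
(3, 7, 5)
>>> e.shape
(31, 7)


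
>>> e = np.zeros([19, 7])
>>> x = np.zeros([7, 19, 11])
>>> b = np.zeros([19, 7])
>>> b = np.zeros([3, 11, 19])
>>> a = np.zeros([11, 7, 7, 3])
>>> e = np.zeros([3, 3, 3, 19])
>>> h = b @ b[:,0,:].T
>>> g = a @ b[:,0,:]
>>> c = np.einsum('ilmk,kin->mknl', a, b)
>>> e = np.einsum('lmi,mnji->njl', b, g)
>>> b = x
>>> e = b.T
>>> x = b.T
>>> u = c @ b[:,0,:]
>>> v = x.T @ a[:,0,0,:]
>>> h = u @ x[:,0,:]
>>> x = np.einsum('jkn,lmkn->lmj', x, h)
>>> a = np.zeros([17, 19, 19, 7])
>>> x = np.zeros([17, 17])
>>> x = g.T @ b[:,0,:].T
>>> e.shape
(11, 19, 7)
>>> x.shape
(19, 7, 7, 7)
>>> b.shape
(7, 19, 11)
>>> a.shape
(17, 19, 19, 7)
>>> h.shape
(7, 3, 19, 7)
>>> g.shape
(11, 7, 7, 19)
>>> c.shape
(7, 3, 19, 7)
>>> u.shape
(7, 3, 19, 11)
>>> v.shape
(7, 19, 3)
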